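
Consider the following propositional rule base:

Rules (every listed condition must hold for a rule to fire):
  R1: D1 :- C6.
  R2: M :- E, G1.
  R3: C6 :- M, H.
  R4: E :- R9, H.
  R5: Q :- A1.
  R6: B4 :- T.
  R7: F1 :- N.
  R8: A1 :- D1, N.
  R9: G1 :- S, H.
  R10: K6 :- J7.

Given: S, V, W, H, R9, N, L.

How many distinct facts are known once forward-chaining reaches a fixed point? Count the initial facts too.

15

Round 1: R4 [E :- R9, H.]; R7 [F1 :- N.]; R9 [G1 :- S, H.]. New: E, F1, G1.
Round 2: R2 [M :- E, G1.]. New: M.
Round 3: R3 [C6 :- M, H.]. New: C6.
Round 4: R1 [D1 :- C6.]. New: D1.
Round 5: R8 [A1 :- D1, N.]. New: A1.
Round 6: R5 [Q :- A1.]. New: Q.
Closure: {A1, C6, D1, E, F1, G1, H, L, M, N, Q, R9, S, V, W} — 15 facts.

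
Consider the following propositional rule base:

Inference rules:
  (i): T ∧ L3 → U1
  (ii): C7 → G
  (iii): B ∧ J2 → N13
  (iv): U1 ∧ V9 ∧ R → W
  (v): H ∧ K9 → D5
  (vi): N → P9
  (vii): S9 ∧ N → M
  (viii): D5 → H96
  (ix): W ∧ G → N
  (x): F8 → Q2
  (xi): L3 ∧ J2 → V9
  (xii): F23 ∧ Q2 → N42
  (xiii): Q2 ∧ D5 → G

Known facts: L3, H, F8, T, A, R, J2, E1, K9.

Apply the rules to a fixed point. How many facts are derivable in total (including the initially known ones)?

[1] (i) [T ∧ L3 → U1]; (v) [H ∧ K9 → D5]; (x) [F8 → Q2]; (xi) [L3 ∧ J2 → V9]. ⇒ new: U1, D5, Q2, V9.
[2] (iv) [U1 ∧ V9 ∧ R → W]; (viii) [D5 → H96]; (xiii) [Q2 ∧ D5 → G]. ⇒ new: W, H96, G.
[3] (ix) [W ∧ G → N]. ⇒ new: N.
[4] (vi) [N → P9]. ⇒ new: P9.
Closure: {A, D5, E1, F8, G, H, H96, J2, K9, L3, N, P9, Q2, R, T, U1, V9, W} — 18 facts.

18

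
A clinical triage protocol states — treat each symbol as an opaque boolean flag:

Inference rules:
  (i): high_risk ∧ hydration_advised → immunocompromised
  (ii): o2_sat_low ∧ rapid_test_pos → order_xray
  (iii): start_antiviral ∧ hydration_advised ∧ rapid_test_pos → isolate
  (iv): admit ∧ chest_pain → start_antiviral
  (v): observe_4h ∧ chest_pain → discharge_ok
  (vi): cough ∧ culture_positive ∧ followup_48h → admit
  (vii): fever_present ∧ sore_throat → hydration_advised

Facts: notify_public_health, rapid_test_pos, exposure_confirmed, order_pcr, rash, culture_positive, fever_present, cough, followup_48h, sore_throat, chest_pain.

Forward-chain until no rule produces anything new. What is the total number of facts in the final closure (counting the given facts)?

[1] (vi) [cough ∧ culture_positive ∧ followup_48h → admit]; (vii) [fever_present ∧ sore_throat → hydration_advised]. ⇒ new: admit, hydration_advised.
[2] (iv) [admit ∧ chest_pain → start_antiviral]. ⇒ new: start_antiviral.
[3] (iii) [start_antiviral ∧ hydration_advised ∧ rapid_test_pos → isolate]. ⇒ new: isolate.
Closure: {admit, chest_pain, cough, culture_positive, exposure_confirmed, fever_present, followup_48h, hydration_advised, isolate, notify_public_health, order_pcr, rapid_test_pos, rash, sore_throat, start_antiviral} — 15 facts.

15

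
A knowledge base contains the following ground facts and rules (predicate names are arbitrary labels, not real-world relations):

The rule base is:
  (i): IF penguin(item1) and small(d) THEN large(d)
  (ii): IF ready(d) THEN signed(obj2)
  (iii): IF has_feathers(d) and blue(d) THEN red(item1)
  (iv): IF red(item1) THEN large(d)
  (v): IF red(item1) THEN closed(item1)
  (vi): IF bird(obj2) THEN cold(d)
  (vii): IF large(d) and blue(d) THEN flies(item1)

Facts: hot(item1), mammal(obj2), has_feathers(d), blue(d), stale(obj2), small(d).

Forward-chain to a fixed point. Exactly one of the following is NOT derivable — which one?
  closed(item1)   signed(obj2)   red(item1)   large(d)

signed(obj2)

Round 1 — (iii), derive red(item1).
Round 2 — (iv), (v), derive large(d), closed(item1).
Round 3 — (vii), derive flies(item1).
Derived: red(item1) (round 1), closed(item1) (round 2), large(d) (round 2). signed(obj2) never appears in any round.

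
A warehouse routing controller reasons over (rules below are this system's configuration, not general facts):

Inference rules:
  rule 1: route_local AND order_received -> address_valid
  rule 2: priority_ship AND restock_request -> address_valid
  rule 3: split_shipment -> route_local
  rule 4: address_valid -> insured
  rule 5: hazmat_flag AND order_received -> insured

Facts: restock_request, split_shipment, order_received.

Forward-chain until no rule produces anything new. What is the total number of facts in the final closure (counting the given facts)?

6

Round 1: rule 3 [split_shipment -> route_local]. New: route_local.
Round 2: rule 1 [route_local AND order_received -> address_valid]. New: address_valid.
Round 3: rule 4 [address_valid -> insured]. New: insured.
Closure: {address_valid, insured, order_received, restock_request, route_local, split_shipment} — 6 facts.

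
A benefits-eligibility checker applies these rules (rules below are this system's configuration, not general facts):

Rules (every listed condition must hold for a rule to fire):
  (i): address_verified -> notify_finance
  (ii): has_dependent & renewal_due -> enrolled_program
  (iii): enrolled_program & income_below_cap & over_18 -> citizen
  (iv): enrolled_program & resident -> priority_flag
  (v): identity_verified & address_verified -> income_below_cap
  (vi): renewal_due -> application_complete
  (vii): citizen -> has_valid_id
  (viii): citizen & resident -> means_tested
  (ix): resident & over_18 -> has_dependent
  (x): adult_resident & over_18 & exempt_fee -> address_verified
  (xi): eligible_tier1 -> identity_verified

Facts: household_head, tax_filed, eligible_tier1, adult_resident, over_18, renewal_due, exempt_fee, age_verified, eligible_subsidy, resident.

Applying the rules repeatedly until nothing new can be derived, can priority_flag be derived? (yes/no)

Round 1 fires (vi), (ix), (x), (xi), giving application_complete, has_dependent, address_verified, identity_verified.
Round 2 fires (i), (ii), (v), giving notify_finance, enrolled_program, income_below_cap.
Round 3 fires (iii), (iv), giving citizen, priority_flag.
Round 4 fires (vii), (viii), giving has_valid_id, means_tested.
priority_flag appears in round 3, so it is derivable.

yes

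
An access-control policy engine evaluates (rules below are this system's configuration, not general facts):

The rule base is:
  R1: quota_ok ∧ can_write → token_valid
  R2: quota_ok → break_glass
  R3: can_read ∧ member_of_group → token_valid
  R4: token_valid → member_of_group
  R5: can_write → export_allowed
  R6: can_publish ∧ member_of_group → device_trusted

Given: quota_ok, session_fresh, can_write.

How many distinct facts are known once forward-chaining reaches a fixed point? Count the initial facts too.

Round 1 — R1, R2, R5, derive token_valid, break_glass, export_allowed.
Round 2 — R4, derive member_of_group.
Closure: {break_glass, can_write, export_allowed, member_of_group, quota_ok, session_fresh, token_valid} — 7 facts.

7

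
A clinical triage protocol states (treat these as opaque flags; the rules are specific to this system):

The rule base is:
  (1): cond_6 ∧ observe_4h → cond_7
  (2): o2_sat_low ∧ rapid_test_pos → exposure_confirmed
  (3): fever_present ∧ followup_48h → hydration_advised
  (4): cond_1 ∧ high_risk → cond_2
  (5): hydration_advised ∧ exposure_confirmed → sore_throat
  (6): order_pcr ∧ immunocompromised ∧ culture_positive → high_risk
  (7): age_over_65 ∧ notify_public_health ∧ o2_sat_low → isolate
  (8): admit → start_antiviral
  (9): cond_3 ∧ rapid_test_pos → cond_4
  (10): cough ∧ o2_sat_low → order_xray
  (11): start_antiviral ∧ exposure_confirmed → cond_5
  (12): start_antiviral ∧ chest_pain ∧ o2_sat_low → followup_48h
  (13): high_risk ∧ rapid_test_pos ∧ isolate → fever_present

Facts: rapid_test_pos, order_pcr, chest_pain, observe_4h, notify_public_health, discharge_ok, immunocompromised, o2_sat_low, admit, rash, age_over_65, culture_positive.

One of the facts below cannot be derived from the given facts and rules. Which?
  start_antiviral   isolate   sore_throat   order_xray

Round 1 — (2), (6), (7), (8), derive exposure_confirmed, high_risk, isolate, start_antiviral.
Round 2 — (11), (12), (13), derive cond_5, followup_48h, fever_present.
Round 3 — (3), derive hydration_advised.
Round 4 — (5), derive sore_throat.
Derived: start_antiviral (round 1), isolate (round 1), sore_throat (round 4). order_xray never appears in any round.

order_xray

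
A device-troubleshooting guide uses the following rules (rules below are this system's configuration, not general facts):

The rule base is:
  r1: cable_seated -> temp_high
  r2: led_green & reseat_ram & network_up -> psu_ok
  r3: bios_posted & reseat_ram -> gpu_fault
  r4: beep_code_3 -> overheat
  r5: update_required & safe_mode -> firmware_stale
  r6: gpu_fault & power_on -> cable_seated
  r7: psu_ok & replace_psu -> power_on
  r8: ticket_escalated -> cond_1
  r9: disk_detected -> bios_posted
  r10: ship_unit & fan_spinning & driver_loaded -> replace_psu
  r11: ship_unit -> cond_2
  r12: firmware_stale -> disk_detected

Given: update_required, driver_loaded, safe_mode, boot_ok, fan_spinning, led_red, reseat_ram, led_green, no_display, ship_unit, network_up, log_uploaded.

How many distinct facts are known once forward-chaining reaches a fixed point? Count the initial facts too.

22

[1] r2 [led_green & reseat_ram & network_up -> psu_ok]; r5 [update_required & safe_mode -> firmware_stale]; r10 [ship_unit & fan_spinning & driver_loaded -> replace_psu]; r11 [ship_unit -> cond_2]. ⇒ new: psu_ok, firmware_stale, replace_psu, cond_2.
[2] r7 [psu_ok & replace_psu -> power_on]; r12 [firmware_stale -> disk_detected]. ⇒ new: power_on, disk_detected.
[3] r9 [disk_detected -> bios_posted]. ⇒ new: bios_posted.
[4] r3 [bios_posted & reseat_ram -> gpu_fault]. ⇒ new: gpu_fault.
[5] r6 [gpu_fault & power_on -> cable_seated]. ⇒ new: cable_seated.
[6] r1 [cable_seated -> temp_high]. ⇒ new: temp_high.
Closure: {bios_posted, boot_ok, cable_seated, cond_2, disk_detected, driver_loaded, fan_spinning, firmware_stale, gpu_fault, led_green, led_red, log_uploaded, network_up, no_display, power_on, psu_ok, replace_psu, reseat_ram, safe_mode, ship_unit, temp_high, update_required} — 22 facts.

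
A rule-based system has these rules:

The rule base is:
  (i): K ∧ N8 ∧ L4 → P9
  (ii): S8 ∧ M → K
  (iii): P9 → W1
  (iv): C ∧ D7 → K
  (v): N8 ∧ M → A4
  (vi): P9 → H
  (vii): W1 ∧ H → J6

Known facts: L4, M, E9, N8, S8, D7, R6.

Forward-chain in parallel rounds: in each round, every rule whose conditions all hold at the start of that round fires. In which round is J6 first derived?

4

Round 1 fires (ii), (v), giving K, A4.
Round 2 fires (i), giving P9.
Round 3 fires (iii), (vi), giving W1, H.
Round 4 fires (vii), giving J6.
J6 first appears in round 4.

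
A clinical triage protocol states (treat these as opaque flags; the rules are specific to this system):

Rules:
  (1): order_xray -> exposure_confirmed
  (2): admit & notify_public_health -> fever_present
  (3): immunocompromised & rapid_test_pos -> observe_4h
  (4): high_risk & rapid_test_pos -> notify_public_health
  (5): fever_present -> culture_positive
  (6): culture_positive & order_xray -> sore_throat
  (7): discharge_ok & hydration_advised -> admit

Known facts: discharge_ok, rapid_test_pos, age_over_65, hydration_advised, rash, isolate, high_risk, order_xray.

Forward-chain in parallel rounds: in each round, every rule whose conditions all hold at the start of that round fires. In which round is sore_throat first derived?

4

[1] (1) [order_xray -> exposure_confirmed]; (4) [high_risk & rapid_test_pos -> notify_public_health]; (7) [discharge_ok & hydration_advised -> admit]. ⇒ new: exposure_confirmed, notify_public_health, admit.
[2] (2) [admit & notify_public_health -> fever_present]. ⇒ new: fever_present.
[3] (5) [fever_present -> culture_positive]. ⇒ new: culture_positive.
[4] (6) [culture_positive & order_xray -> sore_throat]. ⇒ new: sore_throat.
sore_throat first appears in round 4.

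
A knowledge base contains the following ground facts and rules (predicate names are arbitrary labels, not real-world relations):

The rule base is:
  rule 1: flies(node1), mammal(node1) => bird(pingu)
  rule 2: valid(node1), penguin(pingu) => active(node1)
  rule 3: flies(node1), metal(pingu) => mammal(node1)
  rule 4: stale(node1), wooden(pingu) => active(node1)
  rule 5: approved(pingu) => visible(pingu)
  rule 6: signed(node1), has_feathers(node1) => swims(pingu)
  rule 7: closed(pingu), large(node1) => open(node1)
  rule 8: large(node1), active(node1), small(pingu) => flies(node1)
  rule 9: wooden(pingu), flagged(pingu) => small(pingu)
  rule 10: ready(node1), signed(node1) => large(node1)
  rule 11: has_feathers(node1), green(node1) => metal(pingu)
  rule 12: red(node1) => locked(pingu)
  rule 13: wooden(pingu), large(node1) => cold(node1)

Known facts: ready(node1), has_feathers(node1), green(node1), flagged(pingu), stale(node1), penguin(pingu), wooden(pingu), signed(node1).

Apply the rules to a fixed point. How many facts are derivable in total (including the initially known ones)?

17

[1] rule 4 [stale(node1), wooden(pingu) => active(node1)]; rule 6 [signed(node1), has_feathers(node1) => swims(pingu)]; rule 9 [wooden(pingu), flagged(pingu) => small(pingu)]; rule 10 [ready(node1), signed(node1) => large(node1)]; rule 11 [has_feathers(node1), green(node1) => metal(pingu)]. ⇒ new: active(node1), swims(pingu), small(pingu), large(node1), metal(pingu).
[2] rule 8 [large(node1), active(node1), small(pingu) => flies(node1)]; rule 13 [wooden(pingu), large(node1) => cold(node1)]. ⇒ new: flies(node1), cold(node1).
[3] rule 3 [flies(node1), metal(pingu) => mammal(node1)]. ⇒ new: mammal(node1).
[4] rule 1 [flies(node1), mammal(node1) => bird(pingu)]. ⇒ new: bird(pingu).
Closure: {active(node1), bird(pingu), cold(node1), flagged(pingu), flies(node1), green(node1), has_feathers(node1), large(node1), mammal(node1), metal(pingu), penguin(pingu), ready(node1), signed(node1), small(pingu), stale(node1), swims(pingu), wooden(pingu)} — 17 facts.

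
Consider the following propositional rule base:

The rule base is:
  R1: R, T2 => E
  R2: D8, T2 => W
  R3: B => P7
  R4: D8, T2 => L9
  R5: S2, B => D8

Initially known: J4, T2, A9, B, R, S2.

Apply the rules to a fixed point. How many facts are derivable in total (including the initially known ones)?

11

[1] R1 [R, T2 => E]; R3 [B => P7]; R5 [S2, B => D8]. ⇒ new: E, P7, D8.
[2] R2 [D8, T2 => W]; R4 [D8, T2 => L9]. ⇒ new: W, L9.
Closure: {A9, B, D8, E, J4, L9, P7, R, S2, T2, W} — 11 facts.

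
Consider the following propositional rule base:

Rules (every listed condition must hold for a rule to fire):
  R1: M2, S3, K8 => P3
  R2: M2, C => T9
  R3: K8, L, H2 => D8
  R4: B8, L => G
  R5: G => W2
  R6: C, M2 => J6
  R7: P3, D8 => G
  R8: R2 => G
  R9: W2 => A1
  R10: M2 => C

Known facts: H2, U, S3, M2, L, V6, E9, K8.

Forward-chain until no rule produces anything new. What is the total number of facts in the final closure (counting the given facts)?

16

Round 1: R1 [M2, S3, K8 => P3]; R3 [K8, L, H2 => D8]; R10 [M2 => C]. Adds P3, D8, C.
Round 2: R2 [M2, C => T9]; R6 [C, M2 => J6]; R7 [P3, D8 => G]. Adds T9, J6, G.
Round 3: R5 [G => W2]. Adds W2.
Round 4: R9 [W2 => A1]. Adds A1.
Closure: {A1, C, D8, E9, G, H2, J6, K8, L, M2, P3, S3, T9, U, V6, W2} — 16 facts.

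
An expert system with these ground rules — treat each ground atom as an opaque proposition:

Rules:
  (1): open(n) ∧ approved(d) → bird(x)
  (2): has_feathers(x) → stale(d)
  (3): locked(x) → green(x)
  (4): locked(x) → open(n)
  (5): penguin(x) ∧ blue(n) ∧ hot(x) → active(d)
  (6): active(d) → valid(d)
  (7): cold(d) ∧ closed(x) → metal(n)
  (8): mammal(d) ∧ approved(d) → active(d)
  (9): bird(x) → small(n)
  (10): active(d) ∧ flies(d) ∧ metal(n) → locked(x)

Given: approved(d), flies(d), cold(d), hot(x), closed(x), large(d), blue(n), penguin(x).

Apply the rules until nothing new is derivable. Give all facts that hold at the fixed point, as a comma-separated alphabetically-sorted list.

active(d), approved(d), bird(x), blue(n), closed(x), cold(d), flies(d), green(x), hot(x), large(d), locked(x), metal(n), open(n), penguin(x), small(n), valid(d)

Round 1 — (5), (7), derive active(d), metal(n).
Round 2 — (6), (10), derive valid(d), locked(x).
Round 3 — (3), (4), derive green(x), open(n).
Round 4 — (1), derive bird(x).
Round 5 — (9), derive small(n).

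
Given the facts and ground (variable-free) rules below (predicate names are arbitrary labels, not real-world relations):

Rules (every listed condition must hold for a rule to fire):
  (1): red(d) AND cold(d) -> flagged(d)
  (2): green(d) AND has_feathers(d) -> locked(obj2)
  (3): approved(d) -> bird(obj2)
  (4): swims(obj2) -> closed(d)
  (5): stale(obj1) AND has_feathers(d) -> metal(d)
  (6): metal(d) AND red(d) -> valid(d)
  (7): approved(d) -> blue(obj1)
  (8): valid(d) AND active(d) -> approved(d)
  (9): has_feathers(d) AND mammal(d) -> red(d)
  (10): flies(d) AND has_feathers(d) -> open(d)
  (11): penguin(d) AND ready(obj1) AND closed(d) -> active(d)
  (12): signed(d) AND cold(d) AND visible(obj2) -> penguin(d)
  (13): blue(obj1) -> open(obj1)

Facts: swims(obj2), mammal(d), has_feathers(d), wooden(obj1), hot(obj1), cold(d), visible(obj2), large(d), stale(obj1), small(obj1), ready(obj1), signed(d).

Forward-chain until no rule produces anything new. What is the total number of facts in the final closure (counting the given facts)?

23

Round 1: (4) [swims(obj2) -> closed(d)]; (5) [stale(obj1) AND has_feathers(d) -> metal(d)]; (9) [has_feathers(d) AND mammal(d) -> red(d)]; (12) [signed(d) AND cold(d) AND visible(obj2) -> penguin(d)]. New: closed(d), metal(d), red(d), penguin(d).
Round 2: (1) [red(d) AND cold(d) -> flagged(d)]; (6) [metal(d) AND red(d) -> valid(d)]; (11) [penguin(d) AND ready(obj1) AND closed(d) -> active(d)]. New: flagged(d), valid(d), active(d).
Round 3: (8) [valid(d) AND active(d) -> approved(d)]. New: approved(d).
Round 4: (3) [approved(d) -> bird(obj2)]; (7) [approved(d) -> blue(obj1)]. New: bird(obj2), blue(obj1).
Round 5: (13) [blue(obj1) -> open(obj1)]. New: open(obj1).
Closure: {active(d), approved(d), bird(obj2), blue(obj1), closed(d), cold(d), flagged(d), has_feathers(d), hot(obj1), large(d), mammal(d), metal(d), open(obj1), penguin(d), ready(obj1), red(d), signed(d), small(obj1), stale(obj1), swims(obj2), valid(d), visible(obj2), wooden(obj1)} — 23 facts.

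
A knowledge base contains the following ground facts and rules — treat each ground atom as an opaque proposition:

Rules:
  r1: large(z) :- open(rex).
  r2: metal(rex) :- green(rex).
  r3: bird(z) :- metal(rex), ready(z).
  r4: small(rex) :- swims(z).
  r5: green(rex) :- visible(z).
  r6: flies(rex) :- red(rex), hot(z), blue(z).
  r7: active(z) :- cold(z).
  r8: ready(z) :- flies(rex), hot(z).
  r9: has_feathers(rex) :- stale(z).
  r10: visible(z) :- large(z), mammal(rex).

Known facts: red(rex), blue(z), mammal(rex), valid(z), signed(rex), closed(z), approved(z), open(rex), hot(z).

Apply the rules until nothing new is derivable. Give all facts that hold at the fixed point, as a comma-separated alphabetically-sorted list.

Round 1: r1 [large(z) :- open(rex).]; r6 [flies(rex) :- red(rex), hot(z), blue(z).]. Adds large(z), flies(rex).
Round 2: r8 [ready(z) :- flies(rex), hot(z).]; r10 [visible(z) :- large(z), mammal(rex).]. Adds ready(z), visible(z).
Round 3: r5 [green(rex) :- visible(z).]. Adds green(rex).
Round 4: r2 [metal(rex) :- green(rex).]. Adds metal(rex).
Round 5: r3 [bird(z) :- metal(rex), ready(z).]. Adds bird(z).

approved(z), bird(z), blue(z), closed(z), flies(rex), green(rex), hot(z), large(z), mammal(rex), metal(rex), open(rex), ready(z), red(rex), signed(rex), valid(z), visible(z)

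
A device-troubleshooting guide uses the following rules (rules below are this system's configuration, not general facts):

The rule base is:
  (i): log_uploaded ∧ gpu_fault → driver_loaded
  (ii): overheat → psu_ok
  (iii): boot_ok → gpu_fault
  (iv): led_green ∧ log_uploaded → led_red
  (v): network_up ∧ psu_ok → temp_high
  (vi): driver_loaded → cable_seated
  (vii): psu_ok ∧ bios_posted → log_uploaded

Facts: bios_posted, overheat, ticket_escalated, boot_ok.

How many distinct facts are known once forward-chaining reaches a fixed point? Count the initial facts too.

9

Round 1 fires (ii), (iii), giving psu_ok, gpu_fault.
Round 2 fires (vii), giving log_uploaded.
Round 3 fires (i), giving driver_loaded.
Round 4 fires (vi), giving cable_seated.
Closure: {bios_posted, boot_ok, cable_seated, driver_loaded, gpu_fault, log_uploaded, overheat, psu_ok, ticket_escalated} — 9 facts.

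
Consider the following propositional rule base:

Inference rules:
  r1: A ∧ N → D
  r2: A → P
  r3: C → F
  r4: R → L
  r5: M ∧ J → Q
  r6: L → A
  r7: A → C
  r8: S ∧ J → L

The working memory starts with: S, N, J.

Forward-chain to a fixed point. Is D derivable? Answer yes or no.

yes

Round 1 — r8, derive L.
Round 2 — r6, derive A.
Round 3 — r1, r2, r7, derive D, P, C.
Round 4 — r3, derive F.
D appears in round 3, so it is derivable.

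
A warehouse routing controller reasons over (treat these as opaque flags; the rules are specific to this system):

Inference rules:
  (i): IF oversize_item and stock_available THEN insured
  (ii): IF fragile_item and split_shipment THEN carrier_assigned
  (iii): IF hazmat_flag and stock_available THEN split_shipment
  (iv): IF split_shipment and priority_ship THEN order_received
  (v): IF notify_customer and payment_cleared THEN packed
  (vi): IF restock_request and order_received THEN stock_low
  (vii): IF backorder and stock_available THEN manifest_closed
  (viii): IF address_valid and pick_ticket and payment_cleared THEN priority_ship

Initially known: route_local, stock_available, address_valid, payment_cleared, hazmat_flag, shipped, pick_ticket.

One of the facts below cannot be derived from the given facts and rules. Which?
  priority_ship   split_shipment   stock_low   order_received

stock_low

Round 1 fires (iii), (viii), giving split_shipment, priority_ship.
Round 2 fires (iv), giving order_received.
Derived: split_shipment (round 1), priority_ship (round 1), order_received (round 2). stock_low never appears in any round.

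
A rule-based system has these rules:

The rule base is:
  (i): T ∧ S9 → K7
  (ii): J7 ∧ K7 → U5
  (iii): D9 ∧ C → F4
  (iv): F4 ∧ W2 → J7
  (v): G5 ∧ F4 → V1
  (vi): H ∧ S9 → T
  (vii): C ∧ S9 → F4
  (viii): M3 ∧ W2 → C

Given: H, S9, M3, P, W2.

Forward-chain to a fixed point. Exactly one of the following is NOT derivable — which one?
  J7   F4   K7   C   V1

V1

Round 1 fires (vi), (viii), giving T, C.
Round 2 fires (i), (vii), giving K7, F4.
Round 3 fires (iv), giving J7.
Round 4 fires (ii), giving U5.
Derived: C (round 1), K7 (round 2), J7 (round 3), F4 (round 2). V1 never appears in any round.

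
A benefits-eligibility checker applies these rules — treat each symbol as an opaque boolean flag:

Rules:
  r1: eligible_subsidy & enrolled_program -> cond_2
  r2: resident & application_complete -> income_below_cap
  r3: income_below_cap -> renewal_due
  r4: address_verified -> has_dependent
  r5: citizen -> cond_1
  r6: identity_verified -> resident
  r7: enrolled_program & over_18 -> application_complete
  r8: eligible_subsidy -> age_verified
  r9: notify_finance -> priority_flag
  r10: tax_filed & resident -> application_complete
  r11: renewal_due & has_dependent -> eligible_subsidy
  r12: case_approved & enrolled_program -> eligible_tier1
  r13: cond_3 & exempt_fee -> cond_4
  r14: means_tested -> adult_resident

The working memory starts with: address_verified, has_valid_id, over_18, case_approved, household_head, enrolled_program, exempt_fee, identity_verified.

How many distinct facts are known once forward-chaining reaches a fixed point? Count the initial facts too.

17

Round 1 — r4, r6, r7, r12, derive has_dependent, resident, application_complete, eligible_tier1.
Round 2 — r2, derive income_below_cap.
Round 3 — r3, derive renewal_due.
Round 4 — r11, derive eligible_subsidy.
Round 5 — r1, r8, derive cond_2, age_verified.
Closure: {address_verified, age_verified, application_complete, case_approved, cond_2, eligible_subsidy, eligible_tier1, enrolled_program, exempt_fee, has_dependent, has_valid_id, household_head, identity_verified, income_below_cap, over_18, renewal_due, resident} — 17 facts.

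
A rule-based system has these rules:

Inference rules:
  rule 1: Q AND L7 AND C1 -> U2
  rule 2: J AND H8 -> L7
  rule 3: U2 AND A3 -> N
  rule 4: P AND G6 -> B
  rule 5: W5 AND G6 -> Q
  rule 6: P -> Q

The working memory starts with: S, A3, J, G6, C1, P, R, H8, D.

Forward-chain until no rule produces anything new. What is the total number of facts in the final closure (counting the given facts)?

14

Round 1 — rule 2, rule 4, rule 6, derive L7, B, Q.
Round 2 — rule 1, derive U2.
Round 3 — rule 3, derive N.
Closure: {A3, B, C1, D, G6, H8, J, L7, N, P, Q, R, S, U2} — 14 facts.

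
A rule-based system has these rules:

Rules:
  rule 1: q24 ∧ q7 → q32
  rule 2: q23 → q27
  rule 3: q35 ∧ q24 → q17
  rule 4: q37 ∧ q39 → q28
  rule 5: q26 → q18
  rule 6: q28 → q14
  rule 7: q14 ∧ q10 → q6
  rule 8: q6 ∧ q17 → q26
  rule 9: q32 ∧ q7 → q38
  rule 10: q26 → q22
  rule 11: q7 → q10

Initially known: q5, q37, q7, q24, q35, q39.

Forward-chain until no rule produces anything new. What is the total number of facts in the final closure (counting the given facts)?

16

Round 1 fires rule 1, rule 3, rule 4, rule 11, giving q32, q17, q28, q10.
Round 2 fires rule 6, rule 9, giving q14, q38.
Round 3 fires rule 7, giving q6.
Round 4 fires rule 8, giving q26.
Round 5 fires rule 5, rule 10, giving q18, q22.
Closure: {q10, q14, q17, q18, q22, q24, q26, q28, q32, q35, q37, q38, q39, q5, q6, q7} — 16 facts.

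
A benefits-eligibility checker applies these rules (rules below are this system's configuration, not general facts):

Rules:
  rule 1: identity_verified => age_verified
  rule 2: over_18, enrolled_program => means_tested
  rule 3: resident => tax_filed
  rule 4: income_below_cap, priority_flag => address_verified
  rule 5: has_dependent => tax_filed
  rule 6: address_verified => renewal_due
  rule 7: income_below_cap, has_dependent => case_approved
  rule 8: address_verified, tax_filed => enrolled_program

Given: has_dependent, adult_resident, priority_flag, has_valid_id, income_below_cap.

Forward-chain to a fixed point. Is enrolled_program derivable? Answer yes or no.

Round 1 fires rule 4, rule 5, rule 7, giving address_verified, tax_filed, case_approved.
Round 2 fires rule 6, rule 8, giving renewal_due, enrolled_program.
enrolled_program appears in round 2, so it is derivable.

yes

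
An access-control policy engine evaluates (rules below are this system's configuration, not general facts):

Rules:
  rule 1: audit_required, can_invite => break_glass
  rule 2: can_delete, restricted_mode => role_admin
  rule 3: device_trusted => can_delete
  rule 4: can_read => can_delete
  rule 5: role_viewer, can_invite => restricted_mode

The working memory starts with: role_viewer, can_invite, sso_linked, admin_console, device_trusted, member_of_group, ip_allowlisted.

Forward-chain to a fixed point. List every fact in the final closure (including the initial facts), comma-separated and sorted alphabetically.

admin_console, can_delete, can_invite, device_trusted, ip_allowlisted, member_of_group, restricted_mode, role_admin, role_viewer, sso_linked

Round 1: rule 3 [device_trusted => can_delete]; rule 5 [role_viewer, can_invite => restricted_mode]. Adds can_delete, restricted_mode.
Round 2: rule 2 [can_delete, restricted_mode => role_admin]. Adds role_admin.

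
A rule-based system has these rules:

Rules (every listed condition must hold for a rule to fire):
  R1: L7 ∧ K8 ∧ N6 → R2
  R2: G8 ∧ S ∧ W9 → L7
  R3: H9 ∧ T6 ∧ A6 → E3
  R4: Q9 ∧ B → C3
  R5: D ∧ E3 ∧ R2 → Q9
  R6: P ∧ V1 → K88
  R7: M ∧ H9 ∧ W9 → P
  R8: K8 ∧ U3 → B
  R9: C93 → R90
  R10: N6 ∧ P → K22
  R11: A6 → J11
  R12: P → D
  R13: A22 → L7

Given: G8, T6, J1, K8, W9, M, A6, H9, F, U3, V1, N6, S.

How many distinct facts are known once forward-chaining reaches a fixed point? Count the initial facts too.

[1] R2 [G8 ∧ S ∧ W9 → L7]; R3 [H9 ∧ T6 ∧ A6 → E3]; R7 [M ∧ H9 ∧ W9 → P]; R8 [K8 ∧ U3 → B]; R11 [A6 → J11]. ⇒ new: L7, E3, P, B, J11.
[2] R1 [L7 ∧ K8 ∧ N6 → R2]; R6 [P ∧ V1 → K88]; R10 [N6 ∧ P → K22]; R12 [P → D]. ⇒ new: R2, K88, K22, D.
[3] R5 [D ∧ E3 ∧ R2 → Q9]. ⇒ new: Q9.
[4] R4 [Q9 ∧ B → C3]. ⇒ new: C3.
Closure: {A6, B, C3, D, E3, F, G8, H9, J1, J11, K22, K8, K88, L7, M, N6, P, Q9, R2, S, T6, U3, V1, W9} — 24 facts.

24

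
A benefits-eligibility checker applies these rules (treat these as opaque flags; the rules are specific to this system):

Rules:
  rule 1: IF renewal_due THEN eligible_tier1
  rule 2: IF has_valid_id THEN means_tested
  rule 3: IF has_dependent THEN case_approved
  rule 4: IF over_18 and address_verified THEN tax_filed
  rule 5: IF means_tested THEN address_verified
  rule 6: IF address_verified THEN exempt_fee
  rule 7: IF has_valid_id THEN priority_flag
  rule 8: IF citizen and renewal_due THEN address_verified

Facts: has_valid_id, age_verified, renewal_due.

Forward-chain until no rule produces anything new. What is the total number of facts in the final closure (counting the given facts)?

8

Round 1 — rule 1, rule 2, rule 7, derive eligible_tier1, means_tested, priority_flag.
Round 2 — rule 5, derive address_verified.
Round 3 — rule 6, derive exempt_fee.
Closure: {address_verified, age_verified, eligible_tier1, exempt_fee, has_valid_id, means_tested, priority_flag, renewal_due} — 8 facts.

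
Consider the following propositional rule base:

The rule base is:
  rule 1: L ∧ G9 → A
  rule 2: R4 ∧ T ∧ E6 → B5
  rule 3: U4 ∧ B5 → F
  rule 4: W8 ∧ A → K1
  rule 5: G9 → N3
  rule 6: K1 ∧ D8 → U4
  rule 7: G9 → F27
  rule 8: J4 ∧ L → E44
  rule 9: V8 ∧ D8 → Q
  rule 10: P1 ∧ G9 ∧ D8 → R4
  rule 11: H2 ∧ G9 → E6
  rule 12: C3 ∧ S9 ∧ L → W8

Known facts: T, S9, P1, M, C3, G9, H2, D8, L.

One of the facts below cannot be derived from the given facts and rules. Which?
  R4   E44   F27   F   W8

E44

[1] rule 1 [L ∧ G9 → A]; rule 5 [G9 → N3]; rule 7 [G9 → F27]; rule 10 [P1 ∧ G9 ∧ D8 → R4]; rule 11 [H2 ∧ G9 → E6]; rule 12 [C3 ∧ S9 ∧ L → W8]. ⇒ new: A, N3, F27, R4, E6, W8.
[2] rule 2 [R4 ∧ T ∧ E6 → B5]; rule 4 [W8 ∧ A → K1]. ⇒ new: B5, K1.
[3] rule 6 [K1 ∧ D8 → U4]. ⇒ new: U4.
[4] rule 3 [U4 ∧ B5 → F]. ⇒ new: F.
Derived: F (round 4), W8 (round 1), F27 (round 1), R4 (round 1). E44 never appears in any round.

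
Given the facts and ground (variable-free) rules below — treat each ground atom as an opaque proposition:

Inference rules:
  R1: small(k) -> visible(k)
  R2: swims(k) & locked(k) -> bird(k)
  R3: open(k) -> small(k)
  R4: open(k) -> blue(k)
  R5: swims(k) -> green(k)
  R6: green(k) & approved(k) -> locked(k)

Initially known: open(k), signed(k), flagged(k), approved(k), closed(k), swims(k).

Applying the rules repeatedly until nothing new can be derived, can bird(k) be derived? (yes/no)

yes

Round 1: R3 [open(k) -> small(k)]; R4 [open(k) -> blue(k)]; R5 [swims(k) -> green(k)]. New: small(k), blue(k), green(k).
Round 2: R1 [small(k) -> visible(k)]; R6 [green(k) & approved(k) -> locked(k)]. New: visible(k), locked(k).
Round 3: R2 [swims(k) & locked(k) -> bird(k)]. New: bird(k).
bird(k) appears in round 3, so it is derivable.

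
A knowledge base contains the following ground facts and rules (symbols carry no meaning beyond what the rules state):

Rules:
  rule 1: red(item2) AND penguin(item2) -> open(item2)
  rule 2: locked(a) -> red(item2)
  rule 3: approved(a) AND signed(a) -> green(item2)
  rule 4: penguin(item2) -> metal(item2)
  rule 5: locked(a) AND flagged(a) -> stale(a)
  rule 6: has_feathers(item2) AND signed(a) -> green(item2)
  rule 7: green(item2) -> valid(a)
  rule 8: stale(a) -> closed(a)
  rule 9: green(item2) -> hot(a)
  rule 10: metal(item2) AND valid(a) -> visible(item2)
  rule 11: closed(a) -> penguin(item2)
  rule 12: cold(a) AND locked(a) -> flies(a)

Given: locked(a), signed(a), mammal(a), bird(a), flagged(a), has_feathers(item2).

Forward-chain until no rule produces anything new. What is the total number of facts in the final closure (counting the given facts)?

Round 1: rule 2 [locked(a) -> red(item2)]; rule 5 [locked(a) AND flagged(a) -> stale(a)]; rule 6 [has_feathers(item2) AND signed(a) -> green(item2)]. Adds red(item2), stale(a), green(item2).
Round 2: rule 7 [green(item2) -> valid(a)]; rule 8 [stale(a) -> closed(a)]; rule 9 [green(item2) -> hot(a)]. Adds valid(a), closed(a), hot(a).
Round 3: rule 11 [closed(a) -> penguin(item2)]. Adds penguin(item2).
Round 4: rule 1 [red(item2) AND penguin(item2) -> open(item2)]; rule 4 [penguin(item2) -> metal(item2)]. Adds open(item2), metal(item2).
Round 5: rule 10 [metal(item2) AND valid(a) -> visible(item2)]. Adds visible(item2).
Closure: {bird(a), closed(a), flagged(a), green(item2), has_feathers(item2), hot(a), locked(a), mammal(a), metal(item2), open(item2), penguin(item2), red(item2), signed(a), stale(a), valid(a), visible(item2)} — 16 facts.

16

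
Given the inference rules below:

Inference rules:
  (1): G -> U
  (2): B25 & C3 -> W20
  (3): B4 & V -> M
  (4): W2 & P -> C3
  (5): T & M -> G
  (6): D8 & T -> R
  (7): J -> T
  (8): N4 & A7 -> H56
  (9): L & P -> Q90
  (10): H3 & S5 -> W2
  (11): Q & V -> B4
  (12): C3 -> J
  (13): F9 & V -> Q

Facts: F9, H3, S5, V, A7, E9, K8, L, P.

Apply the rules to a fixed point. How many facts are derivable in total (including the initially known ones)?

19

Round 1 fires (9), (10), (13), giving Q90, W2, Q.
Round 2 fires (4), (11), giving C3, B4.
Round 3 fires (3), (12), giving M, J.
Round 4 fires (7), giving T.
Round 5 fires (5), giving G.
Round 6 fires (1), giving U.
Closure: {A7, B4, C3, E9, F9, G, H3, J, K8, L, M, P, Q, Q90, S5, T, U, V, W2} — 19 facts.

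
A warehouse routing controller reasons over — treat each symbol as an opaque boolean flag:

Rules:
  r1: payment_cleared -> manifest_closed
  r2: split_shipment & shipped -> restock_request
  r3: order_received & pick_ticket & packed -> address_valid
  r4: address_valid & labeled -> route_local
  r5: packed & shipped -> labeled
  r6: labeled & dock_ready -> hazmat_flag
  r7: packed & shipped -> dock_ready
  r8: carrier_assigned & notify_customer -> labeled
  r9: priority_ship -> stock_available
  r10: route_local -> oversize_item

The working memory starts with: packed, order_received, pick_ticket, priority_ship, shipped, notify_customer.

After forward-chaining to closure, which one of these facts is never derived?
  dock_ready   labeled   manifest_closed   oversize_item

Round 1 — r3, r5, r7, r9, derive address_valid, labeled, dock_ready, stock_available.
Round 2 — r4, r6, derive route_local, hazmat_flag.
Round 3 — r10, derive oversize_item.
Derived: labeled (round 1), dock_ready (round 1), oversize_item (round 3). manifest_closed never appears in any round.

manifest_closed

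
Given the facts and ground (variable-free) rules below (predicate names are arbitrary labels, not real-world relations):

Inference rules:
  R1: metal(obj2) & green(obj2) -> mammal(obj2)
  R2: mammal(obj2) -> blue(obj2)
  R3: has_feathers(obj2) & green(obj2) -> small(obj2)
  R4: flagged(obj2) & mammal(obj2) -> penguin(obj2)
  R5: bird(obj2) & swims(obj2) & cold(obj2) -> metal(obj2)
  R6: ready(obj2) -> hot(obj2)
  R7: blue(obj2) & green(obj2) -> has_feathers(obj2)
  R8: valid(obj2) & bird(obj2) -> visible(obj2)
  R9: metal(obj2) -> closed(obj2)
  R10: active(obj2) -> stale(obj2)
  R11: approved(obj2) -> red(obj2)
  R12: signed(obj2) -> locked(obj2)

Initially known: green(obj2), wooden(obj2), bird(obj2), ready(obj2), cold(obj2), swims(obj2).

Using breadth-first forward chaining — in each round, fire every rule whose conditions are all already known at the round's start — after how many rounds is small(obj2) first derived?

Round 1: R5 [bird(obj2) & swims(obj2) & cold(obj2) -> metal(obj2)]; R6 [ready(obj2) -> hot(obj2)]. Adds metal(obj2), hot(obj2).
Round 2: R1 [metal(obj2) & green(obj2) -> mammal(obj2)]; R9 [metal(obj2) -> closed(obj2)]. Adds mammal(obj2), closed(obj2).
Round 3: R2 [mammal(obj2) -> blue(obj2)]. Adds blue(obj2).
Round 4: R7 [blue(obj2) & green(obj2) -> has_feathers(obj2)]. Adds has_feathers(obj2).
Round 5: R3 [has_feathers(obj2) & green(obj2) -> small(obj2)]. Adds small(obj2).
small(obj2) first appears in round 5.

5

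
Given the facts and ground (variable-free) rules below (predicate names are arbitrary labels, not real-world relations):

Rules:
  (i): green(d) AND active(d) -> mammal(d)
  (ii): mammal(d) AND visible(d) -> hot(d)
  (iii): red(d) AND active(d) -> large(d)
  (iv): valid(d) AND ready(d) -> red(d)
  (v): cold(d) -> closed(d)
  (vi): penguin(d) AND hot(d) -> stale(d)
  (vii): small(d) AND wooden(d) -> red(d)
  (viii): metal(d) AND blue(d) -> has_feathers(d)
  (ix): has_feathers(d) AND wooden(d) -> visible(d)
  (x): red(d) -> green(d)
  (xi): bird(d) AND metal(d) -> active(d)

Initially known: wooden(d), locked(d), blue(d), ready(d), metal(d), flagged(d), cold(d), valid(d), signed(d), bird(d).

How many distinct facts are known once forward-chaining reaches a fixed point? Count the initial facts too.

19

Round 1: (iv) [valid(d) AND ready(d) -> red(d)]; (v) [cold(d) -> closed(d)]; (viii) [metal(d) AND blue(d) -> has_feathers(d)]; (xi) [bird(d) AND metal(d) -> active(d)]. New: red(d), closed(d), has_feathers(d), active(d).
Round 2: (iii) [red(d) AND active(d) -> large(d)]; (ix) [has_feathers(d) AND wooden(d) -> visible(d)]; (x) [red(d) -> green(d)]. New: large(d), visible(d), green(d).
Round 3: (i) [green(d) AND active(d) -> mammal(d)]. New: mammal(d).
Round 4: (ii) [mammal(d) AND visible(d) -> hot(d)]. New: hot(d).
Closure: {active(d), bird(d), blue(d), closed(d), cold(d), flagged(d), green(d), has_feathers(d), hot(d), large(d), locked(d), mammal(d), metal(d), ready(d), red(d), signed(d), valid(d), visible(d), wooden(d)} — 19 facts.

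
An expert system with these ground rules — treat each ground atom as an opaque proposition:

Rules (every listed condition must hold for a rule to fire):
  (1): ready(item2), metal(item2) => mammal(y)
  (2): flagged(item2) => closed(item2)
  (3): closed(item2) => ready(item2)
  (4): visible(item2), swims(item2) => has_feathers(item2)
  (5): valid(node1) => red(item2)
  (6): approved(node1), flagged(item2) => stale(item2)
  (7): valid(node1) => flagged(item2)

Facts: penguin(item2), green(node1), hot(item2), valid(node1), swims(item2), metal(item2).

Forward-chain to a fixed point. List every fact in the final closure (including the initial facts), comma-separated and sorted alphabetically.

closed(item2), flagged(item2), green(node1), hot(item2), mammal(y), metal(item2), penguin(item2), ready(item2), red(item2), swims(item2), valid(node1)

Round 1: (5) [valid(node1) => red(item2)]; (7) [valid(node1) => flagged(item2)]. New: red(item2), flagged(item2).
Round 2: (2) [flagged(item2) => closed(item2)]. New: closed(item2).
Round 3: (3) [closed(item2) => ready(item2)]. New: ready(item2).
Round 4: (1) [ready(item2), metal(item2) => mammal(y)]. New: mammal(y).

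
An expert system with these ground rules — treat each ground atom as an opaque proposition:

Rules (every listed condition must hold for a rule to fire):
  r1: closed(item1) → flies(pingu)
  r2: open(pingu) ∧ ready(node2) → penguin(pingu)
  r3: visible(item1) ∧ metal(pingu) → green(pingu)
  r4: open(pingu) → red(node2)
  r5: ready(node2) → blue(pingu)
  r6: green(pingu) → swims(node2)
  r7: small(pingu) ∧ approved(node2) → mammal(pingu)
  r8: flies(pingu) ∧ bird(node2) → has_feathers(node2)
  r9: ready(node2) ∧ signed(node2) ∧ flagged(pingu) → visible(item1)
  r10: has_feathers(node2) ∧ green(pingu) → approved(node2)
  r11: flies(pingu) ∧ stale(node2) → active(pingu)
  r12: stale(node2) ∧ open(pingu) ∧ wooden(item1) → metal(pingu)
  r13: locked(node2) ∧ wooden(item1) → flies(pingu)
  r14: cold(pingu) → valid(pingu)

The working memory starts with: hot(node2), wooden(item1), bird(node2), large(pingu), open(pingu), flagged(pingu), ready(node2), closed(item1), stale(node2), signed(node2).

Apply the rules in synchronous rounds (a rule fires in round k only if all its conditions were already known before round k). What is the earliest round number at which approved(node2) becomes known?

3

Round 1: r1 [closed(item1) → flies(pingu)]; r2 [open(pingu) ∧ ready(node2) → penguin(pingu)]; r4 [open(pingu) → red(node2)]; r5 [ready(node2) → blue(pingu)]; r9 [ready(node2) ∧ signed(node2) ∧ flagged(pingu) → visible(item1)]; r12 [stale(node2) ∧ open(pingu) ∧ wooden(item1) → metal(pingu)]. New: flies(pingu), penguin(pingu), red(node2), blue(pingu), visible(item1), metal(pingu).
Round 2: r3 [visible(item1) ∧ metal(pingu) → green(pingu)]; r8 [flies(pingu) ∧ bird(node2) → has_feathers(node2)]; r11 [flies(pingu) ∧ stale(node2) → active(pingu)]. New: green(pingu), has_feathers(node2), active(pingu).
Round 3: r6 [green(pingu) → swims(node2)]; r10 [has_feathers(node2) ∧ green(pingu) → approved(node2)]. New: swims(node2), approved(node2).
approved(node2) first appears in round 3.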